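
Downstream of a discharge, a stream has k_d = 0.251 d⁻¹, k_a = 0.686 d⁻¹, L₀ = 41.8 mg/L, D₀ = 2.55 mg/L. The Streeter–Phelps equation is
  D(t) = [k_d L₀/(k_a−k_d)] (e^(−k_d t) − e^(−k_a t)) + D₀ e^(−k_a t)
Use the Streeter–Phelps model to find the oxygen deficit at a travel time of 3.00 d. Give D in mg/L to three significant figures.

D ≈ 8.60 mg/L

k_d L₀/(k_a−k_d) = 0.251×41.8/(0.686−0.251) = 10.49/0.4350 = 24.12 mg/L.
e^(−k_d t) = e^(−0.251×3.000) = 0.4710; e^(−k_a t) = e^(−0.686×3.000) = 0.1277.
D = 24.12 × (0.4710 − 0.1277) + 2.55 × 0.1277 = 8.279 + 0.3257 = 8.604 mg/L.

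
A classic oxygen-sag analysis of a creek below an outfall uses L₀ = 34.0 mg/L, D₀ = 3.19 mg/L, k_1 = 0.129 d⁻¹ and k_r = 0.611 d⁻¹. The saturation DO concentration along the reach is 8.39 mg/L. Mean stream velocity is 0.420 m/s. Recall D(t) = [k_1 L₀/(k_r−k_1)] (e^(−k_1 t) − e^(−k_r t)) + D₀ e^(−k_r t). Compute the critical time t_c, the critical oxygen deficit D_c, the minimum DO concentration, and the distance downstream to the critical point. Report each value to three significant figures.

t_c ≈ 2.33 d; D_c ≈ 5.31 mg/L; min DO ≈ 3.08 mg/L; x_c ≈ 84.6 km

t_c = [1/(k_r−k_1)] ln[(k_r/k_1)(1 − D₀(k_r−k_1)/(k_1 L₀))]
= [1/(0.611−0.129)] ln[(0.611/0.129)(1 − 3.19×0.4820/(0.129×34.0))]
= (1/0.4820) ln[4.736 × 0.6494] = 2.075 × ln(3.076) = 2.075 × 1.124 = 2.331 d.
D_c = (k_1/k_r) L₀ e^(−k_1 t_c) = (0.129/0.611) × 34.0 × e^(−0.129×2.331) = 0.2111 × 34.0 × 0.7403 = 5.314 mg/L.
Minimum DO = C_s − D_c = 8.39 − 5.314 = 3.076 mg/L.
x_c = v t_c = 0.420 m/s × 2.331 d × 86400 s/d = 84590 m ≈ 84.6 km.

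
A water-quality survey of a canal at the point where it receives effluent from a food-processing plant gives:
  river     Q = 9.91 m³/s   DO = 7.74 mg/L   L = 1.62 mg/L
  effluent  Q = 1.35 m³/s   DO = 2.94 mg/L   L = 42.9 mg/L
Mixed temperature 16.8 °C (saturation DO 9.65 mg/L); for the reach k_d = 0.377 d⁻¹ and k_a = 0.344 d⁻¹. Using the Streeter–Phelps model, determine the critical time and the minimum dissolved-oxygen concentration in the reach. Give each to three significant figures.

t_c ≈ 1.79 d; minimum DO ≈ 5.98 mg/L

Mixed DO = (9.91×7.74 + 1.35×2.94)/(9.91+1.35) = 80.67/11.26 = 7.165 mg/L.
Mixed L₀ = (9.91×1.62 + 1.35×42.9)/(11.26) = 73.97/11.26 = 6.569 mg/L.
Initial deficit D₀ = C_s − DO₀ = 9.65 − 7.165 = 2.485 mg/L.
t_c = (1/-0.03300) ln[(0.344/0.377)(1 − 2.485×-0.03300/(0.377×6.569))] = -30.30 × ln(0.9427) = 1.789 d.
D_c = (0.377/0.344) × 6.569 × e^(−0.377×1.789) = 1.096 × 6.569 × 0.5095 = 3.668 mg/L.
Minimum DO = 9.65 − 3.668 = 5.982 mg/L.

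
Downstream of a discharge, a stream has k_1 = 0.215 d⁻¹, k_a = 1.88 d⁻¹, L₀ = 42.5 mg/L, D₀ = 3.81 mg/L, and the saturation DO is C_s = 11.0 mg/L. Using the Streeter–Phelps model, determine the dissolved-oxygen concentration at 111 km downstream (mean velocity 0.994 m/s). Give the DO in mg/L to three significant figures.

Travel time t = x/v = 111 km / (0.994 m/s) = 111000 m / 0.994 m/s = 111700 s = 1.292 d.
k_1 L₀/(k_a−k_1) = 0.215×42.5/(1.88−0.215) = 9.137/1.665 = 5.488 mg/L.
e^(−k_1 t) = e^(−0.215×1.292) = 0.7574; e^(−k_a t) = e^(−1.88×1.292) = 0.08805.
D = 5.488 × (0.7574 − 0.08805) + 3.81 × 0.08805 = 3.673 + 0.3355 = 4.009 mg/L.
DO = C_s − D = 11.0 − 4.009 = 6.991 mg/L.

DO ≈ 6.99 mg/L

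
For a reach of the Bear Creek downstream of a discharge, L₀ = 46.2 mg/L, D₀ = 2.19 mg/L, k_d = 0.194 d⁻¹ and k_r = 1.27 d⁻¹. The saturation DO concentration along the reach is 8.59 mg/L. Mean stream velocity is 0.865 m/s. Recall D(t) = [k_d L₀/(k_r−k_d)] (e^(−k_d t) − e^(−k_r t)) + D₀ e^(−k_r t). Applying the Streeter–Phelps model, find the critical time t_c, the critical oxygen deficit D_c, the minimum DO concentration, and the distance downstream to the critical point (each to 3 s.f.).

t_c ≈ 1.46 d; D_c ≈ 5.31 mg/L; min DO ≈ 3.28 mg/L; x_c ≈ 109 km

At the critical point dD/dt = 0, so k_d L₀ e^(−k_d t) = k_r D. Substituting D(t) from the Streeter–Phelps equation and solving for t gives
t_c = ln[(k_r/k_d)(1 − D₀(k_r−k_d)/(k_d L₀))] / (k_r−k_d).
Here k_r−k_d = 1.076 d⁻¹ and 1 − D₀(k_r−k_d)/(k_d L₀) = 1 − 2.19×1.076/(0.194×46.2) = 0.7371, so
t_c = ln(6.546 × 0.7371) / 1.076 = 1.574 / 1.076 = 1.463 d.
D_c = (k_d/k_r) L₀ e^(−k_d t_c) = (0.194/1.27) × 46.2 × e^(−0.194×1.463) = 0.1528 × 46.2 × 0.7529 = 5.314 mg/L.
Minimum DO = C_s − D_c = 8.59 − 5.314 = 3.276 mg/L.
x_c = v t_c = 0.865 m/s × 1.463 d × 86400 s/d = 109300 m ≈ 109 km.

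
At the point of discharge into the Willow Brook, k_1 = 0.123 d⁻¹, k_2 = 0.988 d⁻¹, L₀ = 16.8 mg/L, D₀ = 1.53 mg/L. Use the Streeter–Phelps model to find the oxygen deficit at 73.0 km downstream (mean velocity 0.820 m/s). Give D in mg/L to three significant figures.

D ≈ 1.79 mg/L

Travel time t = x/v = 73.0 km / (0.820 m/s) = 73000 m / 0.820 m/s = 89020 s = 1.030 d.
k_1 L₀/(k_2−k_1) = 0.123×16.8/(0.988−0.123) = 2.066/0.8650 = 2.389 mg/L.
e^(−k_1 t) = e^(−0.123×1.030) = 0.8810; e^(−k_2 t) = e^(−0.988×1.030) = 0.3613.
D = 2.389 × (0.8810 − 0.3613) + 1.53 × 0.3613 = 1.241 + 0.5528 = 1.794 mg/L.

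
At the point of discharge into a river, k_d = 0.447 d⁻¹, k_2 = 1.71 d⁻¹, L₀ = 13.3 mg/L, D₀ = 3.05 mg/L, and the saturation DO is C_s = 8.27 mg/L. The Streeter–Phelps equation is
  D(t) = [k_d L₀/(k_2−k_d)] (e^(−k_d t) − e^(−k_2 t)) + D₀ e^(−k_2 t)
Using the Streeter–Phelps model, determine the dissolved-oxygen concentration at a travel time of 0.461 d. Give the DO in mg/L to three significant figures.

DO ≈ 5.19 mg/L

k_d L₀/(k_2−k_d) = 0.447×13.3/(1.71−0.447) = 5.945/1.263 = 4.707 mg/L.
e^(−k_d t) = e^(−0.447×0.4610) = 0.8138; e^(−k_2 t) = e^(−1.71×0.4610) = 0.4546.
D = 4.707 × (0.8138 − 0.4546) + 3.05 × 0.4546 = 1.691 + 1.387 = 3.077 mg/L.
DO = C_s − D = 8.27 − 3.077 = 5.193 mg/L.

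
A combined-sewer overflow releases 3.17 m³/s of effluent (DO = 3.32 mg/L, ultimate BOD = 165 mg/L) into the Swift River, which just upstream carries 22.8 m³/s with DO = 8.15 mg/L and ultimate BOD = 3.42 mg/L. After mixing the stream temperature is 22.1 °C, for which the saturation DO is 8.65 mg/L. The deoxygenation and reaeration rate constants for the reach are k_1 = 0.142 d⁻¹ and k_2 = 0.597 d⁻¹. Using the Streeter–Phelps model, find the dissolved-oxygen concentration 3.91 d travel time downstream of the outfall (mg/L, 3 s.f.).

DO ≈ 5.10 mg/L

Mixed DO = (22.8×8.15 + 3.17×3.32)/(22.8+3.17) = 196.3/25.97 = 7.560 mg/L.
Mixed L₀ = (22.8×3.42 + 3.17×165)/(25.97) = 601.0/25.97 = 23.14 mg/L.
Initial deficit D₀ = C_s − DO₀ = 8.65 − 7.560 = 1.090 mg/L.
D(3.91) = [0.142×23.14/(0.597−0.142)](e^(−0.142×3.91) − e^(−0.597×3.91)) + 1.090 e^(−0.597×3.91)
= 7.223 × (0.5739 − 0.09688) + 1.090 × 0.09688 = 3.551 mg/L.
DO = 8.65 − 3.551 = 5.099 mg/L.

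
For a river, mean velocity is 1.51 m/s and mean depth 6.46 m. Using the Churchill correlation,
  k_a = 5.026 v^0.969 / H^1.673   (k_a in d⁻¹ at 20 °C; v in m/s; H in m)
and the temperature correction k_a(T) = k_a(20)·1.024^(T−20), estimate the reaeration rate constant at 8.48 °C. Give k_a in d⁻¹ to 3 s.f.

k_a ≈ 0.251 d⁻¹

k_a(20) = 5.026 × 1.51^0.969 / 6.46^1.673 = 5.026 × 1.491 / 22.67 = 0.3305 d⁻¹.
k_a(8.48) = 0.3305 × 1.024^(8.48−20) = 0.3305 × 0.7609 = 0.2515 d⁻¹.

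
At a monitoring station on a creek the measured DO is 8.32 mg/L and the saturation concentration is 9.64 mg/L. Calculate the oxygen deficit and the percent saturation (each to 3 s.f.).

D = C_s − C = 9.64 − 8.32 = 1.32 mg/L.
% saturation = 8.32/9.64 × 100 = 86.3 %.

D ≈ 1.32 mg/L; 86.3 % saturation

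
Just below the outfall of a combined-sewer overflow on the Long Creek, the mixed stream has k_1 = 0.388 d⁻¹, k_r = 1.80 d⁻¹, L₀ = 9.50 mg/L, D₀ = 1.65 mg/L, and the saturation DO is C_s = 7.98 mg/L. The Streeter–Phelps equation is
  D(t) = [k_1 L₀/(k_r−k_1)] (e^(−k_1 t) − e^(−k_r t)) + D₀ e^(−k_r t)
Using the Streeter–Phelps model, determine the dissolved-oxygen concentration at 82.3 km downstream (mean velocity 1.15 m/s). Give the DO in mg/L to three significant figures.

DO ≈ 6.30 mg/L

Travel time t = x/v = 82.3 km / (1.15 m/s) = 82300 m / 1.15 m/s = 71570 s = 0.8283 d.
k_1 L₀/(k_r−k_1) = 0.388×9.50/(1.80−0.388) = 3.686/1.412 = 2.610 mg/L.
e^(−k_1 t) = e^(−0.388×0.8283) = 0.7251; e^(−k_r t) = e^(−1.80×0.8283) = 0.2252.
D = 2.610 × (0.7251 − 0.2252) + 1.65 × 0.2252 = 1.305 + 0.3715 = 1.677 mg/L.
DO = C_s − D = 7.98 − 1.677 = 6.303 mg/L.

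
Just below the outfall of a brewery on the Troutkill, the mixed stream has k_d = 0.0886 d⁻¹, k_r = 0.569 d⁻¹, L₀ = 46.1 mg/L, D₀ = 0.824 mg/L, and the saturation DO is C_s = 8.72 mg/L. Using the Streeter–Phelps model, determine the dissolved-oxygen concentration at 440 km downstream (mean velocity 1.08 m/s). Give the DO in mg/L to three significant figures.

DO ≈ 3.65 mg/L

Travel time t = x/v = 440 km / (1.08 m/s) = 440000 m / 1.08 m/s = 407400 s = 4.715 d.
k_d L₀/(k_r−k_d) = 0.0886×46.1/(0.569−0.0886) = 4.084/0.4804 = 8.502 mg/L.
e^(−k_d t) = e^(−0.0886×4.715) = 0.6585; e^(−k_r t) = e^(−0.569×4.715) = 0.06835.
D = 8.502 × (0.6585 − 0.06835) + 0.824 × 0.06835 = 5.018 + 0.05632 = 5.074 mg/L.
DO = C_s − D = 8.72 − 5.074 = 3.646 mg/L.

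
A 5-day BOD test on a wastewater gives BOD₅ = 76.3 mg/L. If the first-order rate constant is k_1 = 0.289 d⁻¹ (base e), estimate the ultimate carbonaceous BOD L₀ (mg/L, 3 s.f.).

L₀ ≈ 99.8 mg/L

BOD₅ = L₀(1 − e^(−5k_1)) ⇒ L₀ = BOD₅ / (1 − e^(−5×0.289))
= 76.3 / (1 − 0.2357) = 76.3 / 0.7643 = 99.84 mg/L.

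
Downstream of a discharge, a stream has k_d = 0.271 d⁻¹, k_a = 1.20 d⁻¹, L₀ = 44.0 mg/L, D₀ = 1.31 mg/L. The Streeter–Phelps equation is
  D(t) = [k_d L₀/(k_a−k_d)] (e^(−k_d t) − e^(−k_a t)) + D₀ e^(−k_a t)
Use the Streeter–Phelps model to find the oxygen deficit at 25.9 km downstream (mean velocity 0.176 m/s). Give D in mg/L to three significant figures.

Travel time t = x/v = 25.9 km / (0.176 m/s) = 25900 m / 0.176 m/s = 147200 s = 1.703 d.
k_d L₀/(k_a−k_d) = 0.271×44.0/(1.20−0.271) = 11.92/0.9290 = 12.84 mg/L.
e^(−k_d t) = e^(−0.271×1.703) = 0.6303; e^(−k_a t) = e^(−1.20×1.703) = 0.1295.
D = 12.84 × (0.6303 − 0.1295) + 1.31 × 0.1295 = 6.427 + 0.1697 = 6.597 mg/L.

D ≈ 6.60 mg/L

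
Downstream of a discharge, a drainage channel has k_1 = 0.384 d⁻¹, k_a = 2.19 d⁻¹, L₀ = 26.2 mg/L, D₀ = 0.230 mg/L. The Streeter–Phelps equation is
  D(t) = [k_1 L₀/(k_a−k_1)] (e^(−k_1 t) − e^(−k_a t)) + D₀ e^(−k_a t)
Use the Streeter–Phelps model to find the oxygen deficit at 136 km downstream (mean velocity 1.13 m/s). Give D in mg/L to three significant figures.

D ≈ 3.01 mg/L

Travel time t = x/v = 136 km / (1.13 m/s) = 136000 m / 1.13 m/s = 120400 s = 1.393 d.
k_1 L₀/(k_a−k_1) = 0.384×26.2/(2.19−0.384) = 10.06/1.806 = 5.571 mg/L.
e^(−k_1 t) = e^(−0.384×1.393) = 0.5857; e^(−k_a t) = e^(−2.19×1.393) = 0.04733.
D = 5.571 × (0.5857 − 0.04733) + 0.230 × 0.04733 = 2.999 + 0.01089 = 3.010 mg/L.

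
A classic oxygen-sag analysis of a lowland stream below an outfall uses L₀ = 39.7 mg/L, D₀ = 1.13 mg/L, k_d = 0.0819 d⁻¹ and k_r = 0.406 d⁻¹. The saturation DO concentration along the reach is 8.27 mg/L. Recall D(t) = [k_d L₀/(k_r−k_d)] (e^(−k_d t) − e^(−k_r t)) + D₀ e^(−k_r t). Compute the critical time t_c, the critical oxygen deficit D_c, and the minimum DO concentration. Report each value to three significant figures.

With k_r/k_d = 4.957 and 1 − D₀(k_r−k_d)/(k_d L₀) = 0.8874,
t_c = ln(4.957 × 0.8874) / (0.406 − 0.0819) = ln(4.399) / 0.3241 = 1.481/0.3241 = 4.571 d.
D_c = (k_d/k_r) L₀ e^(−k_d t_c) = (0.0819/0.406) × 39.7 × e^(−0.0819×4.571) = 0.2017 × 39.7 × 0.6877 = 5.508 mg/L.
Minimum DO = C_s − D_c = 8.27 − 5.508 = 2.762 mg/L.

t_c ≈ 4.57 d; D_c ≈ 5.51 mg/L; min DO ≈ 2.76 mg/L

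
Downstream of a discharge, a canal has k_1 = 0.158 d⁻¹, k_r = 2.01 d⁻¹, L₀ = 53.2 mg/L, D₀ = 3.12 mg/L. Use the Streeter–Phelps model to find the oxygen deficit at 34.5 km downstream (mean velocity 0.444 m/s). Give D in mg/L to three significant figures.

Travel time t = x/v = 34.5 km / (0.444 m/s) = 34500 m / 0.444 m/s = 77700 s = 0.8993 d.
k_1 L₀/(k_r−k_1) = 0.158×53.2/(2.01−0.158) = 8.406/1.852 = 4.539 mg/L.
e^(−k_1 t) = e^(−0.158×0.8993) = 0.8675; e^(−k_r t) = e^(−2.01×0.8993) = 0.1640.
D = 4.539 × (0.8675 − 0.1640) + 3.12 × 0.1640 = 3.193 + 0.5118 = 3.705 mg/L.

D ≈ 3.70 mg/L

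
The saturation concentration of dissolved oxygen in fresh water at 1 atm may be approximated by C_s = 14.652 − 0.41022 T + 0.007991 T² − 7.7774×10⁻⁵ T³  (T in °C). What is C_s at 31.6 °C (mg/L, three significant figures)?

C_s = 14.652 − 0.41022×31.6 + 0.007991×31.6² − 7.7774×10⁻⁵×31.6³ = 7.214 mg/L.

C_s ≈ 7.21 mg/L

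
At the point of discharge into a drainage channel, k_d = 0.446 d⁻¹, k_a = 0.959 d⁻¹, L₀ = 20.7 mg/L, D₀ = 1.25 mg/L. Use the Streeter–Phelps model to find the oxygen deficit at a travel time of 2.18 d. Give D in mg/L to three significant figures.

k_d L₀/(k_a−k_d) = 0.446×20.7/(0.959−0.446) = 9.232/0.5130 = 18.00 mg/L.
e^(−k_d t) = e^(−0.446×2.180) = 0.3782; e^(−k_a t) = e^(−0.959×2.180) = 0.1236.
D = 18.00 × (0.3782 − 0.1236) + 1.25 × 0.1236 = 4.582 + 0.1545 = 4.737 mg/L.

D ≈ 4.74 mg/L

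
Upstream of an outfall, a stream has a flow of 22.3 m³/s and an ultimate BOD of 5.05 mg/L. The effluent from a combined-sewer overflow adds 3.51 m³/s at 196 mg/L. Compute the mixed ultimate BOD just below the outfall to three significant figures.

31.0 mg/L

Flow-weighted mixing: C = (Q_r C_r + Q_w C_w)/(Q_r + Q_w)
= (22.3×5.05 + 3.51×196)/(22.3 + 3.51) = 800.6/25.81 = 31.02 mg/L.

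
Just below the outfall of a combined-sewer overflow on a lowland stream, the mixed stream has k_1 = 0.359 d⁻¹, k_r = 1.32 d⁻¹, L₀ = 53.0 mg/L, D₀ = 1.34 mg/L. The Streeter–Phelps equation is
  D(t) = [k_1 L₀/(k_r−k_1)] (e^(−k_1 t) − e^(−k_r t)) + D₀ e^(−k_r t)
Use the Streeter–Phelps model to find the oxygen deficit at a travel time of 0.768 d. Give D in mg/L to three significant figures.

D ≈ 8.33 mg/L

k_1 L₀/(k_r−k_1) = 0.359×53.0/(1.32−0.359) = 19.03/0.9610 = 19.80 mg/L.
e^(−k_1 t) = e^(−0.359×0.7680) = 0.7590; e^(−k_r t) = e^(−1.32×0.7680) = 0.3629.
D = 19.80 × (0.7590 − 0.3629) + 1.34 × 0.3629 = 7.844 + 0.4862 = 8.330 mg/L.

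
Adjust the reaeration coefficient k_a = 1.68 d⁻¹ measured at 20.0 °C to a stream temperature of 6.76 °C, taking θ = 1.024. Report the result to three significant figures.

k_a ≈ 1.23 d⁻¹

k_a(T₂) = k_a(T₁) · θ^(T₂−T₁) = 1.68 × 1.024^(6.76−20.0)
= 1.68 × 1.024^-13.2 = 1.68 × 0.7305 = 1.227 d⁻¹.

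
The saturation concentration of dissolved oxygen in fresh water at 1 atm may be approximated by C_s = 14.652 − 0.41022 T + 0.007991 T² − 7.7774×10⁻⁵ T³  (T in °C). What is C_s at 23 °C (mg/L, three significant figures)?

C_s = 14.652 − 0.41022×23 + 0.007991×23² − 7.7774×10⁻⁵×23³ = 8.498 mg/L.

C_s ≈ 8.50 mg/L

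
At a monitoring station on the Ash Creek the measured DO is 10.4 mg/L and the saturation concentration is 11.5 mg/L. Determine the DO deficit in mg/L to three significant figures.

D ≈ 1.10 mg/L

D = C_s − C = 11.5 − 10.4 = 1.10 mg/L.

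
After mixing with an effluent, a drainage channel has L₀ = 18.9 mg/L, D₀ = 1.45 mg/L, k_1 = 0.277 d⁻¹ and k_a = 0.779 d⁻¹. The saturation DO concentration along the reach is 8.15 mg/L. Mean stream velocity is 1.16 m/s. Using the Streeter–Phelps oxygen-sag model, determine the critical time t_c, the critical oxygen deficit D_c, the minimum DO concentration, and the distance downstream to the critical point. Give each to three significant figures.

t_c ≈ 1.76 d; D_c ≈ 4.13 mg/L; min DO ≈ 4.02 mg/L; x_c ≈ 177 km

t_c = [1/(k_a−k_1)] ln[(k_a/k_1)(1 − D₀(k_a−k_1)/(k_1 L₀))]
= [1/(0.779−0.277)] ln[(0.779/0.277)(1 − 1.45×0.5020/(0.277×18.9))]
= (1/0.5020) ln[2.812 × 0.8610] = 1.992 × ln(2.421) = 1.992 × 0.8843 = 1.762 d.
D_c = (k_1/k_a) L₀ e^(−k_1 t_c) = (0.277/0.779) × 18.9 × e^(−0.277×1.762) = 0.3556 × 18.9 × 0.6139 = 4.126 mg/L.
Minimum DO = C_s − D_c = 8.15 − 4.126 = 4.024 mg/L.
x_c = v t_c = 1.16 m/s × 1.762 d × 86400 s/d = 176500 m ≈ 177 km.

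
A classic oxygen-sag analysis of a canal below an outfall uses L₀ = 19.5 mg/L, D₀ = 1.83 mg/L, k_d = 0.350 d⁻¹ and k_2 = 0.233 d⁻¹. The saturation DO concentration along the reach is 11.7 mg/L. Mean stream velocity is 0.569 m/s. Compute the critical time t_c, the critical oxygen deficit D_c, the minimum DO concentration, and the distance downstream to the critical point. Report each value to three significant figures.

t_c ≈ 3.21 d; D_c ≈ 9.51 mg/L; min DO ≈ 2.19 mg/L; x_c ≈ 158 km

With k_2/k_d = 0.6657 and 1 − D₀(k_2−k_d)/(k_d L₀) = 1.031,
t_c = ln(0.6657 × 1.031) / (0.233 − 0.350) = ln(0.6866) / -0.1170 = -0.3760/-0.1170 = 3.214 d.
D_c = (k_d/k_2) L₀ e^(−k_d t_c) = (0.350/0.233) × 19.5 × e^(−0.350×3.214) = 1.502 × 19.5 × 0.3247 = 9.512 mg/L.
Minimum DO = C_s − D_c = 11.7 − 9.512 = 2.188 mg/L.
x_c = v t_c = 0.569 m/s × 3.214 d × 86400 s/d = 158000 m ≈ 158 km.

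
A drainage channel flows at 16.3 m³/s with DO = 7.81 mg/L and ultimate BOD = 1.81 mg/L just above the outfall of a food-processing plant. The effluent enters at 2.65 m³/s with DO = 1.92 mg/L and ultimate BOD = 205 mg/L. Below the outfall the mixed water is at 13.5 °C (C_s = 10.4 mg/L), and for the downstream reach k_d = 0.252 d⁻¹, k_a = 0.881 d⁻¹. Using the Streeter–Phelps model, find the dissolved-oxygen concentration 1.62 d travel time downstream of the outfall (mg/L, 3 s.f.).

DO ≈ 4.44 mg/L

Mixed DO = (16.3×7.81 + 2.65×1.92)/(16.3+2.65) = 132.4/18.95 = 6.986 mg/L.
Mixed L₀ = (16.3×1.81 + 2.65×205)/(18.95) = 572.8/18.95 = 30.22 mg/L.
Initial deficit D₀ = C_s − DO₀ = 10.4 − 6.986 = 3.414 mg/L.
D(1.62) = [0.252×30.22/(0.881−0.252)](e^(−0.252×1.62) − e^(−0.881×1.62)) + 3.414 e^(−0.881×1.62)
= 12.11 × (0.6648 − 0.2400) + 3.414 × 0.2400 = 5.964 mg/L.
DO = 10.4 − 5.964 = 4.436 mg/L.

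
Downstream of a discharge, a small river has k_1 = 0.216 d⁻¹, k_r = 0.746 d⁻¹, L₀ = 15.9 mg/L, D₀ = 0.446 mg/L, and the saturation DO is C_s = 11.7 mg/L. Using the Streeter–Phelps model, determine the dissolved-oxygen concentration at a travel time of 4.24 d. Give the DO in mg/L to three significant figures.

k_1 L₀/(k_r−k_1) = 0.216×15.9/(0.746−0.216) = 3.434/0.5300 = 6.480 mg/L.
e^(−k_1 t) = e^(−0.216×4.240) = 0.4002; e^(−k_r t) = e^(−0.746×4.240) = 0.04230.
D = 6.480 × (0.4002 − 0.04230) + 0.446 × 0.04230 = 2.319 + 0.01886 = 2.338 mg/L.
DO = C_s − D = 11.7 − 2.338 = 9.362 mg/L.

DO ≈ 9.36 mg/L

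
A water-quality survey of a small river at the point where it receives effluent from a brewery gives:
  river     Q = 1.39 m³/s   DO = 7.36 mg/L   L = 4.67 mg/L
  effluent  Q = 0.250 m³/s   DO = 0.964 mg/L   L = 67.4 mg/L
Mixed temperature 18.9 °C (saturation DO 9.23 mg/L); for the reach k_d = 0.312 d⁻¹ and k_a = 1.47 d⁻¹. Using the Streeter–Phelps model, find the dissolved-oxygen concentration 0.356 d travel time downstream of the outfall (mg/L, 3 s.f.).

Mixed DO = (1.39×7.36 + 0.250×0.964)/(1.39+0.250) = 10.47/1.640 = 6.385 mg/L.
Mixed L₀ = (1.39×4.67 + 0.250×67.4)/(1.640) = 23.34/1.640 = 14.23 mg/L.
Initial deficit D₀ = C_s − DO₀ = 9.23 − 6.385 = 2.845 mg/L.
D(0.356) = [0.312×14.23/(1.47−0.312)](e^(−0.312×0.356) − e^(−1.47×0.356)) + 2.845 e^(−1.47×0.356)
= 3.835 × (0.8949 − 0.5926) + 2.845 × 0.5926 = 2.845 mg/L.
DO = 9.23 − 2.845 = 6.385 mg/L.

DO ≈ 6.38 mg/L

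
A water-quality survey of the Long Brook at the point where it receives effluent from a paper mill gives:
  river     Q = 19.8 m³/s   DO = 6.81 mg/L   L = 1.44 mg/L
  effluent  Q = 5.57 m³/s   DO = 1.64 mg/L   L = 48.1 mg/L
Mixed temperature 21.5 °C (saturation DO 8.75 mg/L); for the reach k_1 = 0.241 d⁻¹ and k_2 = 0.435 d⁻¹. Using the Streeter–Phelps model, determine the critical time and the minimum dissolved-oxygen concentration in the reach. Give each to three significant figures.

t_c ≈ 1.82 d; minimum DO ≈ 4.57 mg/L

Mixed DO = (19.8×6.81 + 5.57×1.64)/(19.8+5.57) = 144.0/25.37 = 5.675 mg/L.
Mixed L₀ = (19.8×1.44 + 5.57×48.1)/(25.37) = 296.4/25.37 = 11.68 mg/L.
Initial deficit D₀ = C_s − DO₀ = 8.75 − 5.675 = 3.075 mg/L.
t_c = (1/0.1940) ln[(0.435/0.241)(1 − 3.075×0.1940/(0.241×11.68))] = 5.155 × ln(1.423) = 1.817 d.
D_c = (0.241/0.435) × 11.68 × e^(−0.241×1.817) = 0.5540 × 11.68 × 0.6454 = 4.178 mg/L.
Minimum DO = 8.75 − 4.178 = 4.572 mg/L.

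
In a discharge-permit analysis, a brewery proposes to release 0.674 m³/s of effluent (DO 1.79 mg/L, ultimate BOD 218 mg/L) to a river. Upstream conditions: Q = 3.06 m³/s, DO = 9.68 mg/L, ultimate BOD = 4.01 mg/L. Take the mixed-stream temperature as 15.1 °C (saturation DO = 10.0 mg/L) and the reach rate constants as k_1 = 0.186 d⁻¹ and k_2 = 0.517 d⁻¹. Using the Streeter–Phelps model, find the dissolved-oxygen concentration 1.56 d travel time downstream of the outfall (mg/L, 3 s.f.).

DO ≈ 1.99 mg/L

Mixed DO = (3.06×9.68 + 0.674×1.79)/(3.06+0.674) = 30.83/3.734 = 8.256 mg/L.
Mixed L₀ = (3.06×4.01 + 0.674×218)/(3.734) = 159.2/3.734 = 42.64 mg/L.
Initial deficit D₀ = C_s − DO₀ = 10.0 − 8.256 = 1.744 mg/L.
D(1.56) = [0.186×42.64/(0.517−0.186)](e^(−0.186×1.56) − e^(−0.517×1.56)) + 1.744 e^(−0.517×1.56)
= 23.96 × (0.7481 − 0.4464) + 1.744 × 0.4464 = 8.008 mg/L.
DO = 10.0 − 8.008 = 1.992 mg/L.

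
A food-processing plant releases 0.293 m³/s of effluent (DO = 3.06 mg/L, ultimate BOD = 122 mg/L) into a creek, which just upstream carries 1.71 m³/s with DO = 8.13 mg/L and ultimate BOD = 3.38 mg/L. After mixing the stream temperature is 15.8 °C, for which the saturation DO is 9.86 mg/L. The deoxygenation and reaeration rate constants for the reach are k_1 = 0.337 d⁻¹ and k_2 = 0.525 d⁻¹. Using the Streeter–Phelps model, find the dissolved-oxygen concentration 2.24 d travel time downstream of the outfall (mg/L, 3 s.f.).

DO ≈ 3.09 mg/L

Mixed DO = (1.71×8.13 + 0.293×3.06)/(1.71+0.293) = 14.80/2.003 = 7.388 mg/L.
Mixed L₀ = (1.71×3.38 + 0.293×122)/(2.003) = 41.53/2.003 = 20.73 mg/L.
Initial deficit D₀ = C_s − DO₀ = 9.86 − 7.388 = 2.472 mg/L.
D(2.24) = [0.337×20.73/(0.525−0.337)](e^(−0.337×2.24) − e^(−0.525×2.24)) + 2.472 e^(−0.525×2.24)
= 37.16 × (0.4701 − 0.3085) + 2.472 × 0.3085 = 6.766 mg/L.
DO = 9.86 − 6.766 = 3.094 mg/L.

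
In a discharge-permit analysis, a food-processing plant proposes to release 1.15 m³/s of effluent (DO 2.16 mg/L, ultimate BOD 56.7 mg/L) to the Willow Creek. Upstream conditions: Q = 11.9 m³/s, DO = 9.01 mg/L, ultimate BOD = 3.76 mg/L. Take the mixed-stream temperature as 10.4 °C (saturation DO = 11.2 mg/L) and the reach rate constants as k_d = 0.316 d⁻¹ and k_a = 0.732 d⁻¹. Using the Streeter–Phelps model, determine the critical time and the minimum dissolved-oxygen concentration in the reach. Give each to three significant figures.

t_c ≈ 0.640 d; minimum DO ≈ 8.23 mg/L

Mixed DO = (11.9×9.01 + 1.15×2.16)/(11.9+1.15) = 109.7/13.05 = 8.406 mg/L.
Mixed L₀ = (11.9×3.76 + 1.15×56.7)/(13.05) = 109.9/13.05 = 8.425 mg/L.
Initial deficit D₀ = C_s − DO₀ = 11.2 − 8.406 = 2.794 mg/L.
t_c = (1/0.4160) ln[(0.732/0.316)(1 − 2.794×0.4160/(0.316×8.425))] = 2.404 × ln(1.305) = 0.6405 d.
D_c = (0.316/0.732) × 8.425 × e^(−0.316×0.6405) = 0.4317 × 8.425 × 0.8168 = 2.971 mg/L.
Minimum DO = 11.2 − 2.971 = 8.229 mg/L.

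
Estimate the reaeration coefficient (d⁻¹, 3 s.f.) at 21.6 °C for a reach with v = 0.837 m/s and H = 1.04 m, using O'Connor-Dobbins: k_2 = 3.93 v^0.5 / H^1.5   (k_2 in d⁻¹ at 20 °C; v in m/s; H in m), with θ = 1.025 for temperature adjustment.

k_2 ≈ 3.53 d⁻¹

k_2(20) = 3.93 × 0.837^0.5 / 1.04^1.5 = 3.93 × 0.9149 / 1.061 = 3.390 d⁻¹.
k_2(21.6) = 3.390 × 1.025^(21.6−20) = 3.390 × 1.040 = 3.527 d⁻¹.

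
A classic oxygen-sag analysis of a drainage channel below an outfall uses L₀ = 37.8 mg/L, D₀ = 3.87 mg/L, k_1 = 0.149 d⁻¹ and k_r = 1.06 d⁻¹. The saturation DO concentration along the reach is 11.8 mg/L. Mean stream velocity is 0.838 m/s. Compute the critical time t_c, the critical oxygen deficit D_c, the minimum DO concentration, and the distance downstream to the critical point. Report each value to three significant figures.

At the critical point dD/dt = 0, so k_1 L₀ e^(−k_1 t) = k_r D. Substituting D(t) from the Streeter–Phelps equation and solving for t gives
t_c = ln[(k_r/k_1)(1 − D₀(k_r−k_1)/(k_1 L₀))] / (k_r−k_1).
Here k_r−k_1 = 0.9110 d⁻¹ and 1 − D₀(k_r−k_1)/(k_1 L₀) = 1 − 3.87×0.9110/(0.149×37.8) = 0.3740, so
t_c = ln(7.114 × 0.3740) / 0.9110 = 0.9787 / 0.9110 = 1.074 d.
L(t_c) = L₀ e^(−k_1 t_c) = 37.8 × 0.8521 = 32.21 mg/L, and at the critical point k_r D_c = k_1 L, so D_c = (0.149/1.06) × 32.21 = 4.527 mg/L.
Minimum DO = C_s − D_c = 11.8 − 4.527 = 7.273 mg/L.
x_c = v t_c = 0.838 m/s × 1.074 d × 86400 s/d = 77780 m ≈ 77.8 km.

t_c ≈ 1.07 d; D_c ≈ 4.53 mg/L; min DO ≈ 7.27 mg/L; x_c ≈ 77.8 km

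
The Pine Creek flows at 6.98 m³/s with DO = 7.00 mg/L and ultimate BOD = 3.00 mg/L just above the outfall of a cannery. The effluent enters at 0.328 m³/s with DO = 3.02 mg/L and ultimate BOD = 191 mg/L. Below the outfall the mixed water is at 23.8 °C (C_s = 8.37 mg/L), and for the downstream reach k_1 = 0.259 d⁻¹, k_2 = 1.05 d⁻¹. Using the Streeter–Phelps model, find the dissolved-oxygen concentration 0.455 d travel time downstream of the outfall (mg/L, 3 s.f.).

DO ≈ 6.40 mg/L

Mixed DO = (6.98×7.00 + 0.328×3.02)/(6.98+0.328) = 49.85/7.308 = 6.821 mg/L.
Mixed L₀ = (6.98×3.00 + 0.328×191)/(7.308) = 83.59/7.308 = 11.44 mg/L.
Initial deficit D₀ = C_s − DO₀ = 8.37 − 6.821 = 1.549 mg/L.
D(0.455) = [0.259×11.44/(1.05−0.259)](e^(−0.259×0.455) − e^(−1.05×0.455)) + 1.549 e^(−1.05×0.455)
= 3.745 × (0.8888 − 0.6202) + 1.549 × 0.6202 = 1.967 mg/L.
DO = 8.37 − 1.967 = 6.403 mg/L.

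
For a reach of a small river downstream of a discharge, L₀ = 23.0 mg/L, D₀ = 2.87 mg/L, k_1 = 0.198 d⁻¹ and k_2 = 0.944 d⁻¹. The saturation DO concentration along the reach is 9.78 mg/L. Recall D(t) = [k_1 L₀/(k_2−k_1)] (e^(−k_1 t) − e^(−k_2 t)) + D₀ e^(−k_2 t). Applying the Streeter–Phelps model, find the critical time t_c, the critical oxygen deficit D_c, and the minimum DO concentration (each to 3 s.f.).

t_c ≈ 1.24 d; D_c ≈ 3.77 mg/L; min DO ≈ 6.01 mg/L

t_c = [1/(k_2−k_1)] ln[(k_2/k_1)(1 − D₀(k_2−k_1)/(k_1 L₀))]
= [1/(0.944−0.198)] ln[(0.944/0.198)(1 − 2.87×0.7460/(0.198×23.0))]
= (1/0.7460) ln[4.768 × 0.5299] = 1.340 × ln(2.526) = 1.340 × 0.9267 = 1.242 d.
L(t_c) = L₀ e^(−k_1 t_c) = 23.0 × 0.7819 = 17.98 mg/L, and at the critical point k_2 D_c = k_1 L, so D_c = (0.198/0.944) × 17.98 = 3.772 mg/L.
Minimum DO = C_s − D_c = 9.78 − 3.772 = 6.008 mg/L.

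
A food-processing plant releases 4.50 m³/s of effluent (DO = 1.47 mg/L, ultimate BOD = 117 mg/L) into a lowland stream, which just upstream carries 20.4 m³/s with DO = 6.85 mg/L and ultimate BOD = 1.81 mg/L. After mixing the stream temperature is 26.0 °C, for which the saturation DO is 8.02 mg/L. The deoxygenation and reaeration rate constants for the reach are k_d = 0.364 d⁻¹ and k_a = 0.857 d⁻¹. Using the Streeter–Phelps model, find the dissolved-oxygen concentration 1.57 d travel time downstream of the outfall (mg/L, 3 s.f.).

Mixed DO = (20.4×6.85 + 4.50×1.47)/(20.4+4.50) = 146.4/24.90 = 5.878 mg/L.
Mixed L₀ = (20.4×1.81 + 4.50×117)/(24.90) = 563.4/24.90 = 22.63 mg/L.
Initial deficit D₀ = C_s − DO₀ = 8.02 − 5.878 = 2.142 mg/L.
D(1.57) = [0.364×22.63/(0.857−0.364)](e^(−0.364×1.57) − e^(−0.857×1.57)) + 2.142 e^(−0.857×1.57)
= 16.71 × (0.5647 − 0.2604) + 2.142 × 0.2604 = 5.641 mg/L.
DO = 8.02 − 5.641 = 2.379 mg/L.

DO ≈ 2.38 mg/L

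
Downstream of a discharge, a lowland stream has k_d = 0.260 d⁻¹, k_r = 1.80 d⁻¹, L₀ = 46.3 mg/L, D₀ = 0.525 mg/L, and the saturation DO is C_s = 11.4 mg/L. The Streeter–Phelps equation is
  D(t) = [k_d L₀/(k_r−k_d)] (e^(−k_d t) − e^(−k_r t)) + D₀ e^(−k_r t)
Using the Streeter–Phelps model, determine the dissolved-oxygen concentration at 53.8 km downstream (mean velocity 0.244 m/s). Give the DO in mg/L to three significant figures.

DO ≈ 7.45 mg/L

Travel time t = x/v = 53.8 km / (0.244 m/s) = 53800 m / 0.244 m/s = 220500 s = 2.552 d.
k_d L₀/(k_r−k_d) = 0.260×46.3/(1.80−0.260) = 12.04/1.540 = 7.817 mg/L.
e^(−k_d t) = e^(−0.260×2.552) = 0.5150; e^(−k_r t) = e^(−1.80×2.552) = 0.01012.
D = 7.817 × (0.5150 − 0.01012) + 0.525 × 0.01012 = 3.947 + 0.005311 = 3.952 mg/L.
DO = C_s − D = 11.4 − 3.952 = 7.448 mg/L.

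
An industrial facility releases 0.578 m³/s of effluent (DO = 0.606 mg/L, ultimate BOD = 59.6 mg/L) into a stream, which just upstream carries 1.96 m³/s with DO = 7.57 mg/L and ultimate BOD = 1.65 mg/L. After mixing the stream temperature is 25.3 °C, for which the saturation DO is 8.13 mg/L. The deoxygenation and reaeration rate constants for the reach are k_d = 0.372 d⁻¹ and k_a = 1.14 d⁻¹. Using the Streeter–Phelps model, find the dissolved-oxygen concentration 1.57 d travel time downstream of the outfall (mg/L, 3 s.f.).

Mixed DO = (1.96×7.57 + 0.578×0.606)/(1.96+0.578) = 15.19/2.538 = 5.984 mg/L.
Mixed L₀ = (1.96×1.65 + 0.578×59.6)/(2.538) = 37.68/2.538 = 14.85 mg/L.
Initial deficit D₀ = C_s − DO₀ = 8.13 − 5.984 = 2.146 mg/L.
D(1.57) = [0.372×14.85/(1.14−0.372)](e^(−0.372×1.57) − e^(−1.14×1.57)) + 2.146 e^(−1.14×1.57)
= 7.192 × (0.5576 − 0.1670) + 2.146 × 0.1670 = 3.168 mg/L.
DO = 8.13 − 3.168 = 4.962 mg/L.

DO ≈ 4.96 mg/L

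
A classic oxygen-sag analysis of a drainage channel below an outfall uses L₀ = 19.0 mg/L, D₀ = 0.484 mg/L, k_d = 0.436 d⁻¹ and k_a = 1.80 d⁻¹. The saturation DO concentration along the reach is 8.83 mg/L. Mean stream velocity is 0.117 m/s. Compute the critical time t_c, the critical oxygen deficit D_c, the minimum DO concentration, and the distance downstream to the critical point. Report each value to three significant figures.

At the critical point dD/dt = 0, so k_d L₀ e^(−k_d t) = k_a D. Substituting D(t) from the Streeter–Phelps equation and solving for t gives
t_c = ln[(k_a/k_d)(1 − D₀(k_a−k_d)/(k_d L₀))] / (k_a−k_d).
Here k_a−k_d = 1.364 d⁻¹ and 1 − D₀(k_a−k_d)/(k_d L₀) = 1 − 0.484×1.364/(0.436×19.0) = 0.9203, so
t_c = ln(4.128 × 0.9203) / 1.364 = 1.335 / 1.364 = 0.9786 d.
D_c = (k_d/k_a) L₀ e^(−k_d t_c) = (0.436/1.80) × 19.0 × e^(−0.436×0.9786) = 0.2422 × 19.0 × 0.6527 = 3.004 mg/L.
Minimum DO = C_s − D_c = 8.83 − 3.004 = 5.826 mg/L.
x_c = v t_c = 0.117 m/s × 0.9786 d × 86400 s/d = 9893 m ≈ 9.89 km.

t_c ≈ 0.979 d; D_c ≈ 3.00 mg/L; min DO ≈ 5.83 mg/L; x_c ≈ 9.89 km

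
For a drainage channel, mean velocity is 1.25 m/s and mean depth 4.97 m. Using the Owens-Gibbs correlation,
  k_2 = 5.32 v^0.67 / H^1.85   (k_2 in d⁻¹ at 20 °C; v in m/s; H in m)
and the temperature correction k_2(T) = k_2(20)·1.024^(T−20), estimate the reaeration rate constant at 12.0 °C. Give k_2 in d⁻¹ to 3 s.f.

k_2 ≈ 0.263 d⁻¹

k_2(20) = 5.32 × 1.25^0.67 / 4.97^1.85 = 5.32 × 1.161 / 19.42 = 0.3181 d⁻¹.
k_2(12.0) = 0.3181 × 1.024^(12.0−20) = 0.3181 × 0.8272 = 0.2631 d⁻¹.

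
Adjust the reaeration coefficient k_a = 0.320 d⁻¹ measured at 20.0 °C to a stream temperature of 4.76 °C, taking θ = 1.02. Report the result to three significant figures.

k_a ≈ 0.237 d⁻¹

k_a(T₂) = k_a(T₁) · θ^(T₂−T₁) = 0.320 × 1.02^(4.76−20.0)
= 0.320 × 1.02^-15.2 = 0.320 × 0.7395 = 0.2366 d⁻¹.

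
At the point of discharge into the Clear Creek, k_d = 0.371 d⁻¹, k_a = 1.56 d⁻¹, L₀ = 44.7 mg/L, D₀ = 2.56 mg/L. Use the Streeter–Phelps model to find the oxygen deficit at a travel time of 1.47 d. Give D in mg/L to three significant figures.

D ≈ 6.93 mg/L

k_d L₀/(k_a−k_d) = 0.371×44.7/(1.56−0.371) = 16.58/1.189 = 13.95 mg/L.
e^(−k_d t) = e^(−0.371×1.470) = 0.5796; e^(−k_a t) = e^(−1.56×1.470) = 0.1009.
D = 13.95 × (0.5796 − 0.1009) + 2.56 × 0.1009 = 6.676 + 0.2584 = 6.935 mg/L.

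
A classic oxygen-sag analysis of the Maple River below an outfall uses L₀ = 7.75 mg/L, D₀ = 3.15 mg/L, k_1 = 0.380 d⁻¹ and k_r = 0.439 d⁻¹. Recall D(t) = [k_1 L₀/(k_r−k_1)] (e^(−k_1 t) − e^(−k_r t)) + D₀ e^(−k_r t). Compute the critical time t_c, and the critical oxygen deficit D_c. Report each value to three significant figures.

t_c = [1/(k_r−k_1)] ln[(k_r/k_1)(1 − D₀(k_r−k_1)/(k_1 L₀))]
= [1/(0.439−0.380)] ln[(0.439/0.380)(1 − 3.15×0.05900/(0.380×7.75))]
= (1/0.05900) ln[1.155 × 0.9369] = 16.95 × ln(1.082) = 16.95 × 0.07914 = 1.341 d.
L(t_c) = L₀ e^(−k_1 t_c) = 7.75 × 0.6007 = 4.655 mg/L, and at the critical point k_r D_c = k_1 L, so D_c = (0.380/0.439) × 4.655 = 4.029 mg/L.

t_c ≈ 1.34 d; D_c ≈ 4.03 mg/L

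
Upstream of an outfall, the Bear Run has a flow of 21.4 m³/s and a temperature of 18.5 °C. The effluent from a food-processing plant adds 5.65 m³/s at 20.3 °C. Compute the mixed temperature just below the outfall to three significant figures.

18.9 °C

Flow-weighted mixing: C = (Q_r C_r + Q_w C_w)/(Q_r + Q_w)
= (21.4×18.5 + 5.65×20.3)/(21.4 + 5.65) = 510.6/27.05 = 18.88 °C.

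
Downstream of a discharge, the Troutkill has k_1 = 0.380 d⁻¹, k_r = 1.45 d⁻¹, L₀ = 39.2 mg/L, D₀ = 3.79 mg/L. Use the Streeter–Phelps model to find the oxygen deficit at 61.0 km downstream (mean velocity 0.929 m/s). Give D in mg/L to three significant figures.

Travel time t = x/v = 61.0 km / (0.929 m/s) = 61000 m / 0.929 m/s = 65660 s = 0.7600 d.
k_1 L₀/(k_r−k_1) = 0.380×39.2/(1.45−0.380) = 14.90/1.070 = 13.92 mg/L.
e^(−k_1 t) = e^(−0.380×0.7600) = 0.7492; e^(−k_r t) = e^(−1.45×0.7600) = 0.3322.
D = 13.92 × (0.7492 − 0.3322) + 3.79 × 0.3322 = 5.805 + 1.259 = 7.064 mg/L.

D ≈ 7.06 mg/L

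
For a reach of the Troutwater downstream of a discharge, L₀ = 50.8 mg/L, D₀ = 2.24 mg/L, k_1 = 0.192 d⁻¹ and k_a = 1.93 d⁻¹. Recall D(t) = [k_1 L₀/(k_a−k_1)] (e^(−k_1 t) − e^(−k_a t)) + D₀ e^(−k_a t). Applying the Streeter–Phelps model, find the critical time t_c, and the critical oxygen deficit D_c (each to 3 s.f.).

t_c = [1/(k_a−k_1)] ln[(k_a/k_1)(1 − D₀(k_a−k_1)/(k_1 L₀))]
= [1/(1.93−0.192)] ln[(1.93/0.192)(1 − 2.24×1.738/(0.192×50.8))]
= (1/1.738) ln[10.05 × 0.6009] = 0.5754 × ln(6.040) = 0.5754 × 1.798 = 1.035 d.
L(t_c) = L₀ e^(−k_1 t_c) = 50.8 × 0.8198 = 41.65 mg/L, and at the critical point k_a D_c = k_1 L, so D_c = (0.192/1.93) × 41.65 = 4.143 mg/L.

t_c ≈ 1.03 d; D_c ≈ 4.14 mg/L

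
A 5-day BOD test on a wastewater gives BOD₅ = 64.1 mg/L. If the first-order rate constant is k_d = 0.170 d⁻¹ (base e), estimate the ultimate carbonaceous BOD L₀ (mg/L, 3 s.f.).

BOD₅ = L₀(1 − e^(−5k_d)) ⇒ L₀ = BOD₅ / (1 − e^(−5×0.170))
= 64.1 / (1 − 0.4274) = 64.1 / 0.5726 = 111.9 mg/L.

L₀ ≈ 112 mg/L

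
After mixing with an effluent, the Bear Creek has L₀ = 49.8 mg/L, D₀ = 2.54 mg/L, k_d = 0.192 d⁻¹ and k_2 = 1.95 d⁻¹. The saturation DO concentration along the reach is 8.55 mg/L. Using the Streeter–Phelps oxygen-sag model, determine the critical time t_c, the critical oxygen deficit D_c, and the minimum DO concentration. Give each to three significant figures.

t_c ≈ 0.961 d; D_c ≈ 4.08 mg/L; min DO ≈ 4.47 mg/L

t_c = [1/(k_2−k_d)] ln[(k_2/k_d)(1 − D₀(k_2−k_d)/(k_d L₀))]
= [1/(1.95−0.192)] ln[(1.95/0.192)(1 − 2.54×1.758/(0.192×49.8))]
= (1/1.758) ln[10.16 × 0.5330] = 0.5688 × ln(5.413) = 0.5688 × 1.689 = 0.9607 d.
L(t_c) = L₀ e^(−k_d t_c) = 49.8 × 0.8316 = 41.41 mg/L, and at the critical point k_2 D_c = k_d L, so D_c = (0.192/1.95) × 41.41 = 4.077 mg/L.
Minimum DO = C_s − D_c = 8.55 − 4.077 = 4.473 mg/L.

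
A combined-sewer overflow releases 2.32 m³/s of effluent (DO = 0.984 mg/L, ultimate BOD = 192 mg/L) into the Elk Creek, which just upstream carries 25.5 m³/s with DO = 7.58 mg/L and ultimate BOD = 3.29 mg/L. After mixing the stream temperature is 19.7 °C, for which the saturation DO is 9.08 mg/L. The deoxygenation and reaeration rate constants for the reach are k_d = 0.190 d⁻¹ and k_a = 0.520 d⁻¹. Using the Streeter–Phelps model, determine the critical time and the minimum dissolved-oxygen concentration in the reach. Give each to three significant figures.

t_c ≈ 2.42 d; minimum DO ≈ 4.69 mg/L

Mixed DO = (25.5×7.58 + 2.32×0.984)/(25.5+2.32) = 195.6/27.82 = 7.030 mg/L.
Mixed L₀ = (25.5×3.29 + 2.32×192)/(27.82) = 529.3/27.82 = 19.03 mg/L.
Initial deficit D₀ = C_s − DO₀ = 9.08 − 7.030 = 2.050 mg/L.
t_c = (1/0.3300) ln[(0.520/0.190)(1 − 2.050×0.3300/(0.190×19.03))] = 3.030 × ln(2.225) = 2.423 d.
D_c = (0.190/0.520) × 19.03 × e^(−0.190×2.423) = 0.3654 × 19.03 × 0.6310 = 4.387 mg/L.
Minimum DO = 9.08 − 4.387 = 4.693 mg/L.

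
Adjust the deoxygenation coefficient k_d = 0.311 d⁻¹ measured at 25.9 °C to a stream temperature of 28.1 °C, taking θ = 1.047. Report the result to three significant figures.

k_d(T₂) = k_d(T₁) · θ^(T₂−T₁) = 0.311 × 1.047^(28.1−25.9)
= 0.311 × 1.047^2.20 = 0.311 × 1.106 = 0.3441 d⁻¹.

k_d ≈ 0.344 d⁻¹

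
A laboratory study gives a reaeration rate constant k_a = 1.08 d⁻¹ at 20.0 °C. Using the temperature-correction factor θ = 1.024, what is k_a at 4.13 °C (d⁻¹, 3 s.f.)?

k_a(T₂) = k_a(T₁) · θ^(T₂−T₁) = 1.08 × 1.024^(4.13−20.0)
= 1.08 × 1.024^-15.9 = 1.08 × 0.6863 = 0.7412 d⁻¹.

k_a ≈ 0.741 d⁻¹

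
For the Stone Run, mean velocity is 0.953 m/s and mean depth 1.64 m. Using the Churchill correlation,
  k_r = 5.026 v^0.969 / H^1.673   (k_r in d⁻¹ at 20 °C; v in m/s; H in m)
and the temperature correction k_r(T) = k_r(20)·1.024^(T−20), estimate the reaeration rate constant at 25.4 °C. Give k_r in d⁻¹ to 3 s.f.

k_r ≈ 2.38 d⁻¹

k_r(20) = 5.026 × 0.953^0.969 / 1.64^1.673 = 5.026 × 0.9544 / 2.288 = 2.097 d⁻¹.
k_r(25.4) = 2.097 × 1.024^(25.4−20) = 2.097 × 1.137 = 2.383 d⁻¹.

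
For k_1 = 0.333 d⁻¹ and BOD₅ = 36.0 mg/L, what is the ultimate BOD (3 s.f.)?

L₀ ≈ 44.4 mg/L

BOD₅ = L₀(1 − e^(−5k_1)) ⇒ L₀ = BOD₅ / (1 − e^(−5×0.333))
= 36.0 / (1 − 0.1892) = 36.0 / 0.8108 = 44.40 mg/L.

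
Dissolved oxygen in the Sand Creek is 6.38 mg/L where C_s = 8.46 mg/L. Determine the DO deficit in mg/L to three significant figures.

D ≈ 2.08 mg/L

D = C_s − C = 8.46 − 6.38 = 2.08 mg/L.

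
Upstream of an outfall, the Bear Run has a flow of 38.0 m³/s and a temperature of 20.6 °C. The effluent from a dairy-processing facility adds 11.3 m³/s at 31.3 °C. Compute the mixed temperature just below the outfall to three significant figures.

23.1 °C

Flow-weighted mixing: C = (Q_r C_r + Q_w C_w)/(Q_r + Q_w)
= (38.0×20.6 + 11.3×31.3)/(38.0 + 11.3) = 1136/49.30 = 23.05 °C.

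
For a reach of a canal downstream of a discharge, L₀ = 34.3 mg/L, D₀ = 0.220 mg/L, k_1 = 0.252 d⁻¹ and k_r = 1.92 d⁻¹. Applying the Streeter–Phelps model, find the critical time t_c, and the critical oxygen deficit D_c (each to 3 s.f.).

t_c ≈ 1.19 d; D_c ≈ 3.33 mg/L

t_c = [1/(k_r−k_1)] ln[(k_r/k_1)(1 − D₀(k_r−k_1)/(k_1 L₀))]
= [1/(1.92−0.252)] ln[(1.92/0.252)(1 − 0.220×1.668/(0.252×34.3))]
= (1/1.668) ln[7.619 × 0.9575] = 0.5995 × ln(7.296) = 0.5995 × 1.987 = 1.191 d.
D_c = (k_1/k_r) L₀ e^(−k_1 t_c) = (0.252/1.92) × 34.3 × e^(−0.252×1.191) = 0.1313 × 34.3 × 0.7406 = 3.334 mg/L.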